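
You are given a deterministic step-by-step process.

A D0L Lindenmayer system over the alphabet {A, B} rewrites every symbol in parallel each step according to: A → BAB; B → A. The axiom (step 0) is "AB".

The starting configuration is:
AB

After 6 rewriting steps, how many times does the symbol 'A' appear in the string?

64

t=0: AB
t=1: BABA
t=2: ABABABAB
t=3: BABABABABABABABA
t=4: ABABABABABABABABABABABABABABABAB
t=5: BABABABABABABABABABABABABABABABABABABABABABABABABABABABABABABABA
t=6: ABABABABABABABABABABABABABABABABABABABABABABABABABABABABAB…ABABABABABABABABABABABABABABABABABABABABABABABABABABABABAB  (len 128)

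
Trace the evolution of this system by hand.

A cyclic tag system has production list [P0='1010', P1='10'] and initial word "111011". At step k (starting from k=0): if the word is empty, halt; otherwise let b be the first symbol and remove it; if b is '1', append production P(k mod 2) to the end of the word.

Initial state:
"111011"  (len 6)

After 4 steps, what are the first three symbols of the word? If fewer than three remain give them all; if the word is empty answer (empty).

111

[0] "111011"  (len 6)
[1] "110111010"  (len 9)
[2] "1011101010"  (len 10)
[3] "0111010101010"  (len 13)
[4] "111010101010"  (len 12)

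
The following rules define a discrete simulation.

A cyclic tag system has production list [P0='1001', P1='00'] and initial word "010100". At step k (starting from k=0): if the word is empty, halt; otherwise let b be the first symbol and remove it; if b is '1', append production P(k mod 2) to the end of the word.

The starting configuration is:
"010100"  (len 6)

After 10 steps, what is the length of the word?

0

[0] "010100"  (len 6)
[1] "10100"  (len 5)
[2] "010000"  (len 6)
[3] "10000"  (len 5)
[4] "000000"  (len 6)
[5] "00000"  (len 5)
[6] "0000"  (len 4)
[7] "000"  (len 3)
[8] "00"  (len 2)
[9] "0"  (len 1)
[10] (halted — word empty)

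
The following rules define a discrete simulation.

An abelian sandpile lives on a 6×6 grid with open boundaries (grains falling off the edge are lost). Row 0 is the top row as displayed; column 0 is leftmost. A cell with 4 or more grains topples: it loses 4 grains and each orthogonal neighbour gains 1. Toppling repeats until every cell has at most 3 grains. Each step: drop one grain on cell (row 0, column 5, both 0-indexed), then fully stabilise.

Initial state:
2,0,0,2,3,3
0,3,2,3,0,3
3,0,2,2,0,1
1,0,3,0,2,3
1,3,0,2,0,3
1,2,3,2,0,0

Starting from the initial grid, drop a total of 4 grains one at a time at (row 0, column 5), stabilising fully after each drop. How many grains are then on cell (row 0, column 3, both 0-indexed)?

3

0) 2,0,0,2,3,3
0,3,2,3,0,3
3,0,2,2,0,1
1,0,3,0,2,3
1,3,0,2,0,3
1,2,3,2,0,0
1) 2,0,0,3,0,2
0,3,2,3,2,0
3,0,2,2,0,2
1,0,3,0,2,3
1,3,0,2,0,3
1,2,3,2,0,0
2) 2,0,0,3,0,3
0,3,2,3,2,0
3,0,2,2,0,2
1,0,3,0,2,3
1,3,0,2,0,3
1,2,3,2,0,0
3) 2,0,0,3,1,0
0,3,2,3,2,1
3,0,2,2,0,2
1,0,3,0,2,3
1,3,0,2,0,3
1,2,3,2,0,0
4) 2,0,0,3,1,1
0,3,2,3,2,1
3,0,2,2,0,2
1,0,3,0,2,3
1,3,0,2,0,3
1,2,3,2,0,0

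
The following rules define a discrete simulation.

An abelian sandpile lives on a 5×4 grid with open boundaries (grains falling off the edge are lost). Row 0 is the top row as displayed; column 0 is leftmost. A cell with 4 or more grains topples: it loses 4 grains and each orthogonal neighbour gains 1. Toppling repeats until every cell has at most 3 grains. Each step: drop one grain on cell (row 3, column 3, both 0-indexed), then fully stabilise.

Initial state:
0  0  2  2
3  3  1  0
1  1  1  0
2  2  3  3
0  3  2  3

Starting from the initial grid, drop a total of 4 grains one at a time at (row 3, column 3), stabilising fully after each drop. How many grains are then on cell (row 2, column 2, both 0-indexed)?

2

t=0: 0  0  2  2
3  3  1  0
1  1  1  0
2  2  3  3
0  3  2  3
t=1: 0  0  2  2
3  3  1  0
1  2  2  1
3  0  2  2
1  1  1  1
t=2: 0  0  2  2
3  3  1  0
1  2  2  1
3  0  2  3
1  1  1  1
t=3: 0  0  2  2
3  3  1  0
1  2  2  2
3  0  3  0
1  1  1  2
t=4: 0  0  2  2
3  3  1  0
1  2  2  2
3  0  3  1
1  1  1  2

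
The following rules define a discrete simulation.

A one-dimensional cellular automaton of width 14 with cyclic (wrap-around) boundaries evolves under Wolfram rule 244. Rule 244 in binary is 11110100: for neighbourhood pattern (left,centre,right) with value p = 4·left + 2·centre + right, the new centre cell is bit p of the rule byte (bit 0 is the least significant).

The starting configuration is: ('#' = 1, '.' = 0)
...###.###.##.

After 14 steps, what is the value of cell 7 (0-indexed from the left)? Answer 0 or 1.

k=0  ...###.###.##.
k=1  ....###.###.##
k=2  #....###.###.#
k=3  ##....###.###.
k=4  .##....###.###
k=5  #.##....###.##
k=6  ##.##....###.#
k=7  ###.##....###.
k=8  .###.##....###
k=9  #.###.##....##
k=10  ##.###.##....#
k=11  ###.###.##....
k=12  .###.###.##...
k=13  ..###.###.##..
k=14  ...###.###.##.

1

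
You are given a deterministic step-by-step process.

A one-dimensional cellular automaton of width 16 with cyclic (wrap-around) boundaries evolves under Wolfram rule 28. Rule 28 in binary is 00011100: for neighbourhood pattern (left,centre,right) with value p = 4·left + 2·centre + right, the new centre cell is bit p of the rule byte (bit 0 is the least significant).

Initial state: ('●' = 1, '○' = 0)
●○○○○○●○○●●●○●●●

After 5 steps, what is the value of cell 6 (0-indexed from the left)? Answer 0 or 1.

1

t=0: ●○○○○○●○○●●●○●●●
t=1: ○●○○○○●●○●○○○●○○
t=2: ○●●○○○●○○●●○○●●○
t=3: ○●○●○○●●○●○●○●○●
t=4: ○●○●●○●○○●○●○●○●
t=5: ○●○●○○●●○●○●○●○●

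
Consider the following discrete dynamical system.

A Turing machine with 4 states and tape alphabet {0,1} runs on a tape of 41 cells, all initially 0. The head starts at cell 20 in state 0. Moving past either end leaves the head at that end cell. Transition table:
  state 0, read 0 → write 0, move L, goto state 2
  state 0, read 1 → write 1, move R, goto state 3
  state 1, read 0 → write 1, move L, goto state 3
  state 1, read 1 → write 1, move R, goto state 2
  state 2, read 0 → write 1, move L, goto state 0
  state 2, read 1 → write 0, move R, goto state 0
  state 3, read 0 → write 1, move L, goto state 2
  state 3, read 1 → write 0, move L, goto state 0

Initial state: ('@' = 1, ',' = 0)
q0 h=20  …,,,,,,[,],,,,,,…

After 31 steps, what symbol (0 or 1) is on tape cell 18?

0

t=0: q0 h=20  …,,,,,,[,],,,,,,…
t=1: q2 h=19  …,,,,,,[,],,,,,,…
t=2: q0 h=18  …,,,,,,[,]@,,,,,…
t=3: q2 h=17  …,,,,,,[,],@,,,,…
t=4: q0 h=16  …,,,,,,[,]@,@,,,…
t=5: q2 h=15  …,,,,,,[,],@,@,,…
t=6: q0 h=14  …,,,,,,[,]@,@,@,…
t=7: q2 h=13  …,,,,,,[,],@,@,@…
t=8: q0 h=12  …,,,,,,[,]@,@,@,…
t=9: q2 h=11  …,,,,,,[,],@,@,@…
t=10: q0 h=10  …,,,,,,[,]@,@,@,…
t=11: q2 h= 9  …,,,,,,[,],@,@,@…
t=12: q0 h= 8  …,,,,,,[,]@,@,@,…
t=13: q2 h= 7  …,,,,,,[,],@,@,@…
t=14: q0 h= 6  |,,,,,,[,]@,@,@,…
t=15: q2 h= 5  |,,,,,[,],@,@,@…
t=16: q0 h= 4  |,,,,[,]@,@,@,…
t=17: q2 h= 3  |,,,[,],@,@,@…
t=18: q0 h= 2  |,,[,]@,@,@,…
t=19: q2 h= 1  |,[,],@,@,@…
t=20: q0 h= 0  |[,]@,@,@,…
t=21: q2 h= 0  |[,]@,@,@,…
t=22: q0 h= 0  |[@]@,@,@,…
t=23: q3 h= 1  |@[@],@,@,@…
t=24: q0 h= 0  |[@],,@,@,…
t=25: q3 h= 1  |@[,],@,@,@…
t=26: q2 h= 0  |[@]@,@,@,…
t=27: q0 h= 1  |,[@],@,@,@…
t=28: q3 h= 2  |,@[,]@,@,@,…
t=29: q2 h= 1  |,[@]@@,@,@…
t=30: q0 h= 2  |,,[@]@,@,@,…
t=31: q3 h= 3  |,,@[@],@,@,@…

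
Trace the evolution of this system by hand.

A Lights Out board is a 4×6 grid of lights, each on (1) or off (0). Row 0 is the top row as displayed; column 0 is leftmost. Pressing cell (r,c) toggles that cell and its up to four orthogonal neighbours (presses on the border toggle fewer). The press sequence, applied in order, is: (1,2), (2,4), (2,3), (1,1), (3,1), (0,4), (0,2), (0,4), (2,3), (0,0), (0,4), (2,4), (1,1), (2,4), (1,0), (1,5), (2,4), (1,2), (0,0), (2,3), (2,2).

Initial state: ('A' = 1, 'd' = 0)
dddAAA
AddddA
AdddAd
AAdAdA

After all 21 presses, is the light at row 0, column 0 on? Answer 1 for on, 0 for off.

step 0: dddAAA
AddddA
AdddAd
AAdAdA
step 1: ddAAAA
AAAAdA
AdAdAd
AAdAdA
step 2: ddAAAA
AAAAAA
AdAAdA
AAdAAA
step 3: ddAAAA
AAAdAA
AdddAA
AAddAA
step 4: dAAAAA
ddddAA
AAddAA
AAddAA
step 5: dAAAAA
ddddAA
AdddAA
ddAdAA
step 6: dAAddd
dddddA
AdddAA
ddAdAA
step 7: dddAdd
ddAddA
AdddAA
ddAdAA
step 8: ddddAA
ddAdAA
AdddAA
ddAdAA
step 9: ddddAA
ddAAAA
AdAAdA
ddAAAA
step 10: AAddAA
AdAAAA
AdAAdA
ddAAAA
step 11: AAdAdd
AdAAdA
AdAAdA
ddAAAA
step 12: AAdAdd
AdAAAA
AdAdAd
ddAAdA
step 13: AddAdd
dAdAAA
AAAdAd
ddAAdA
step 14: AddAdd
dAdAdA
AAAAdA
ddAAAA
step 15: dddAdd
AddAdA
dAAAdA
ddAAAA
step 16: dddAdA
AddAAd
dAAAdd
ddAAAA
step 17: dddAdA
AddAdd
dAAdAA
ddAAdA
step 18: ddAAdA
AAAddd
dAddAA
ddAAdA
step 19: AAAAdA
dAAddd
dAddAA
ddAAdA
step 20: AAAAdA
dAAAdd
dAAAdA
ddAddA
step 21: AAAAdA
dAdAdd
dddddA
dddddA

1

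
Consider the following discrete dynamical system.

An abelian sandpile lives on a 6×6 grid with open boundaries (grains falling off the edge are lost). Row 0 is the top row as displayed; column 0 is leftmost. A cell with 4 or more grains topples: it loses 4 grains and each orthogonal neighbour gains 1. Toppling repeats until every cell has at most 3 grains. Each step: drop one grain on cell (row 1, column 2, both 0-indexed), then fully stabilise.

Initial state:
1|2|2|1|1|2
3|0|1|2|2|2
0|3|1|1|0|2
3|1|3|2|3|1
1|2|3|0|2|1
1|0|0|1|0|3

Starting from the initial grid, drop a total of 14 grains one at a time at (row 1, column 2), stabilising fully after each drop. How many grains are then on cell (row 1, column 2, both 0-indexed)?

[0] 1|2|2|1|1|2
3|0|1|2|2|2
0|3|1|1|0|2
3|1|3|2|3|1
1|2|3|0|2|1
1|0|0|1|0|3
[1] 1|2|2|1|1|2
3|0|2|2|2|2
0|3|1|1|0|2
3|1|3|2|3|1
1|2|3|0|2|1
1|0|0|1|0|3
[2] 1|2|2|1|1|2
3|0|3|2|2|2
0|3|1|1|0|2
3|1|3|2|3|1
1|2|3|0|2|1
1|0|0|1|0|3
[3] 1|2|3|1|1|2
3|1|0|3|2|2
0|3|2|1|0|2
3|1|3|2|3|1
1|2|3|0|2|1
1|0|0|1|0|3
[4] 1|2|3|1|1|2
3|1|1|3|2|2
0|3|2|1|0|2
3|1|3|2|3|1
1|2|3|0|2|1
1|0|0|1|0|3
[5] 1|2|3|1|1|2
3|1|2|3|2|2
0|3|2|1|0|2
3|1|3|2|3|1
1|2|3|0|2|1
1|0|0|1|0|3
[6] 1|2|3|1|1|2
3|1|3|3|2|2
0|3|2|1|0|2
3|1|3|2|3|1
1|2|3|0|2|1
1|0|0|1|0|3
[7] 1|3|0|3|1|2
3|2|2|0|3|2
0|3|3|2|0|2
3|1|3|2|3|1
1|2|3|0|2|1
1|0|0|1|0|3
[8] 1|3|0|3|1|2
3|2|3|0|3|2
0|3|3|2|0|2
3|1|3|2|3|1
1|2|3|0|2|1
1|0|0|1|0|3
[9] 3|0|2|3|1|2
0|2|2|1|3|2
2|1|2|3|0|2
3|3|1|3|3|1
1|3|0|1|2|1
1|0|1|1|0|3
[10] 3|0|2|3|1|2
0|2|3|1|3|2
2|1|2|3|0|2
3|3|1|3|3|1
1|3|0|1|2|1
1|0|1|1|0|3
[11] 3|0|3|3|1|2
0|3|0|2|3|2
2|1|3|3|0|2
3|3|1|3|3|1
1|3|0|1|2|1
1|0|1|1|0|3
[12] 3|0|3|3|1|2
0|3|1|2|3|2
2|1|3|3|0|2
3|3|1|3|3|1
1|3|0|1|2|1
1|0|1|1|0|3
[13] 3|0|3|3|1|2
0|3|2|2|3|2
2|1|3|3|0|2
3|3|1|3|3|1
1|3|0|1|2|1
1|0|1|1|0|3
[14] 3|0|3|3|1|2
0|3|3|2|3|2
2|1|3|3|0|2
3|3|1|3|3|1
1|3|0|1|2|1
1|0|1|1|0|3

3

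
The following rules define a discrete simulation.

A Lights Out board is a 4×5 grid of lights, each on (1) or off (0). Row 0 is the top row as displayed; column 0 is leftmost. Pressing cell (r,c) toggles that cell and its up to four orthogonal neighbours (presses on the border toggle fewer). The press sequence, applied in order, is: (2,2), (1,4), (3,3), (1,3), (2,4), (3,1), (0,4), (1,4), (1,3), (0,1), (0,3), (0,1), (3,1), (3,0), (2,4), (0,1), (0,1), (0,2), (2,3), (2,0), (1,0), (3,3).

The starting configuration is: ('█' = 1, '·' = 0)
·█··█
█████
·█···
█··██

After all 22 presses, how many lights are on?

k=0  ·█··█
█████
·█···
█··██
k=1  ·█··█
██·██
··██·
█·███
k=2  ·█···
██···
··███
█·███
k=3  ·█···
██···
··█·█
█····
k=4  ·█·█·
█████
··███
█····
k=5  ·█·█·
████·
··█··
█···█
k=6  ·█·█·
████·
·██··
·██·█
k=7  ·█··█
█████
·██··
·██·█
k=8  ·█···
███··
·██·█
·██·█
k=9  ·█·█·
██·██
·████
·██·█
k=10  █·██·
█··██
·████
·██·█
k=11  █···█
█···█
·████
·██·█
k=12  ·██·█
██··█
·████
·██·█
k=13  ·██·█
██··█
··███
█···█
k=14  ·██·█
██··█
█·███
·█··█
k=15  ·██·█
██···
█·█··
·█···
k=16  █···█
█····
█·█··
·█···
k=17  ·██·█
██···
█·█··
·█···
k=18  ···██
███··
█·█··
·█···
k=19  ···██
████·
█··██
·█·█·
k=20  ···██
·███·
·█·██
██·█·
k=21  █··██
█·██·
██·██
██·█·
k=22  █··██
█·██·
██··█
███·█

13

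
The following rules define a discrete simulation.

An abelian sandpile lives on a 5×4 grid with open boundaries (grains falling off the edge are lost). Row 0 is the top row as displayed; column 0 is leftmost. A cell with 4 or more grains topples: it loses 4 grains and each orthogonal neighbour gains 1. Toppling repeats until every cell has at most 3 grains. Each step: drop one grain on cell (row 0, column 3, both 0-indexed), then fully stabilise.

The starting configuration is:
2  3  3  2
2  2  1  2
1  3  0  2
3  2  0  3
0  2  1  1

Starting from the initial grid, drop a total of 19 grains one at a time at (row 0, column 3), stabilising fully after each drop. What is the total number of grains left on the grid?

35

[0] 2  3  3  2
2  2  1  2
1  3  0  2
3  2  0  3
0  2  1  1
[1] 2  3  3  3
2  2  1  2
1  3  0  2
3  2  0  3
0  2  1  1
[2] 3  0  1  1
2  3  2  3
1  3  0  2
3  2  0  3
0  2  1  1
[3] 3  0  1  2
2  3  2  3
1  3  0  2
3  2  0  3
0  2  1  1
[4] 3  0  1  3
2  3  2  3
1  3  0  2
3  2  0  3
0  2  1  1
[5] 3  0  2  1
2  3  3  0
1  3  0  3
3  2  0  3
0  2  1  1
[6] 3  0  2  2
2  3  3  0
1  3  0  3
3  2  0  3
0  2  1  1
[7] 3  0  2  3
2  3  3  0
1  3  0  3
3  2  0  3
0  2  1  1
[8] 3  0  3  0
2  3  3  1
1  3  0  3
3  2  0  3
0  2  1  1
[9] 3  0  3  1
2  3  3  1
1  3  0  3
3  2  0  3
0  2  1  1
[10] 3  0  3  2
2  3  3  1
1  3  0  3
3  2  0  3
0  2  1  1
[11] 3  0  3  3
2  3  3  1
1  3  0  3
3  2  0  3
0  2  1  1
[12] 3  2  1  1
3  1  1  3
2  0  2  3
3  3  0  3
0  2  1  1
[13] 3  2  1  2
3  1  1  3
2  0  2  3
3  3  0  3
0  2  1  1
[14] 3  2  1  3
3  1  1  3
2  0  2  3
3  3  0  3
0  2  1  1
[15] 3  2  2  1
3  1  2  1
2  0  3  1
3  3  1  0
0  2  1  2
[16] 3  2  2  2
3  1  2  1
2  0  3  1
3  3  1  0
0  2  1  2
[17] 3  2  2  3
3  1  2  1
2  0  3  1
3  3  1  0
0  2  1  2
[18] 3  2  3  0
3  1  2  2
2  0  3  1
3  3  1  0
0  2  1  2
[19] 3  2  3  1
3  1  2  2
2  0  3  1
3  3  1  0
0  2  1  2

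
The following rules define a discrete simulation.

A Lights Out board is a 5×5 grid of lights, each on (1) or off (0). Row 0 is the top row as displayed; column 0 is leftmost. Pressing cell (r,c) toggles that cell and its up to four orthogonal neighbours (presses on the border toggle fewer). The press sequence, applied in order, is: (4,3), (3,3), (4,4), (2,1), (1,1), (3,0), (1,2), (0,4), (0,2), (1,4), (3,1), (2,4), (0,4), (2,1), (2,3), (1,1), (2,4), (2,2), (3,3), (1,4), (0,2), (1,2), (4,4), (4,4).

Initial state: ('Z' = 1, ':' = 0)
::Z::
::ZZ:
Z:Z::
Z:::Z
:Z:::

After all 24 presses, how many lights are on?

k=0  ::Z::
::ZZ:
Z:Z::
Z:::Z
:Z:::
k=1  ::Z::
::ZZ:
Z:Z::
Z::ZZ
:ZZZZ
k=2  ::Z::
::ZZ:
Z:ZZ:
Z:Z::
:ZZ:Z
k=3  ::Z::
::ZZ:
Z:ZZ:
Z:Z:Z
:ZZZ:
k=4  ::Z::
:ZZZ:
:Z:Z:
ZZZ:Z
:ZZZ:
k=5  :ZZ::
Z::Z:
:::Z:
ZZZ:Z
:ZZZ:
k=6  :ZZ::
Z::Z:
Z::Z:
::Z:Z
ZZZZ:
k=7  :Z:::
ZZZ::
Z:ZZ:
::Z:Z
ZZZZ:
k=8  :Z:ZZ
ZZZ:Z
Z:ZZ:
::Z:Z
ZZZZ:
k=9  ::Z:Z
ZZ::Z
Z:ZZ:
::Z:Z
ZZZZ:
k=10  ::Z::
ZZ:Z:
Z:ZZZ
::Z:Z
ZZZZ:
k=11  ::Z::
ZZ:Z:
ZZZZZ
ZZ::Z
Z:ZZ:
k=12  ::Z::
ZZ:ZZ
ZZZ::
ZZ:::
Z:ZZ:
k=13  ::ZZZ
ZZ:Z:
ZZZ::
ZZ:::
Z:ZZ:
k=14  ::ZZZ
Z::Z:
:::::
Z::::
Z:ZZ:
k=15  ::ZZZ
Z::::
::ZZZ
Z::Z:
Z:ZZ:
k=16  :ZZZZ
:ZZ::
:ZZZZ
Z::Z:
Z:ZZ:
k=17  :ZZZZ
:ZZ:Z
:ZZ::
Z::ZZ
Z:ZZ:
k=18  :ZZZZ
:Z::Z
:::Z:
Z:ZZZ
Z:ZZ:
k=19  :ZZZZ
:Z::Z
:::::
Z::::
Z:Z::
k=20  :ZZZ:
:Z:Z:
::::Z
Z::::
Z:Z::
k=21  :::::
:ZZZ:
::::Z
Z::::
Z:Z::
k=22  ::Z::
:::::
::Z:Z
Z::::
Z:Z::
k=23  ::Z::
:::::
::Z:Z
Z:::Z
Z:ZZZ
k=24  ::Z::
:::::
::Z:Z
Z::::
Z:Z::

6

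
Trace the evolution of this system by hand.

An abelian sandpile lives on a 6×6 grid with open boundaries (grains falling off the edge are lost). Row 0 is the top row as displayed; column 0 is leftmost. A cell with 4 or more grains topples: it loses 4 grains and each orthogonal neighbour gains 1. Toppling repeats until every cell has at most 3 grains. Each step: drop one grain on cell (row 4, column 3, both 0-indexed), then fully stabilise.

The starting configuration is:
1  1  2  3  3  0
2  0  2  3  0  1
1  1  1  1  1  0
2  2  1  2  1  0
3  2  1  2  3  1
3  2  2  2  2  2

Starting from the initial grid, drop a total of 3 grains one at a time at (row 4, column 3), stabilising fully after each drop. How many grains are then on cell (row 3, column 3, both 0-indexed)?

t=0: 1  1  2  3  3  0
2  0  2  3  0  1
1  1  1  1  1  0
2  2  1  2  1  0
3  2  1  2  3  1
3  2  2  2  2  2
t=1: 1  1  2  3  3  0
2  0  2  3  0  1
1  1  1  1  1  0
2  2  1  2  1  0
3  2  1  3  3  1
3  2  2  2  2  2
t=2: 1  1  2  3  3  0
2  0  2  3  0  1
1  1  1  1  1  0
2  2  1  3  2  0
3  2  2  1  0  2
3  2  2  3  3  2
t=3: 1  1  2  3  3  0
2  0  2  3  0  1
1  1  1  1  1  0
2  2  1  3  2  0
3  2  2  2  0  2
3  2  2  3  3  2

3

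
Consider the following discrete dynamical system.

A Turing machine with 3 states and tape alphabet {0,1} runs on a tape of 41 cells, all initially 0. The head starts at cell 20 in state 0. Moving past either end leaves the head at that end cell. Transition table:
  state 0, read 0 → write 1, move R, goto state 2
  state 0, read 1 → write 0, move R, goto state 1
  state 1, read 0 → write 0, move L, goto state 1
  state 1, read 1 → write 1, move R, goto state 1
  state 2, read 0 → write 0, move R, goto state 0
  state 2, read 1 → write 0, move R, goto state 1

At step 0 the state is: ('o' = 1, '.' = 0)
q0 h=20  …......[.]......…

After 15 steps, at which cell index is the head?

35

0) q0 h=20  …......[.]......…
1) q2 h=21  ….....o[.]......…
2) q0 h=22  …....o.[.]......…
3) q2 h=23  …...o.o[.]......…
4) q0 h=24  …..o.o.[.]......…
5) q2 h=25  ….o.o.o[.]......…
6) q0 h=26  …o.o.o.[.]......…
7) q2 h=27  ….o.o.o[.]......…
8) q0 h=28  …o.o.o.[.]......…
9) q2 h=29  ….o.o.o[.]......…
10) q0 h=30  …o.o.o.[.]......…
11) q2 h=31  ….o.o.o[.]......…
12) q0 h=32  …o.o.o.[.]......…
13) q2 h=33  ….o.o.o[.]......…
14) q0 h=34  …o.o.o.[.]......|
15) q2 h=35  ….o.o.o[.].....|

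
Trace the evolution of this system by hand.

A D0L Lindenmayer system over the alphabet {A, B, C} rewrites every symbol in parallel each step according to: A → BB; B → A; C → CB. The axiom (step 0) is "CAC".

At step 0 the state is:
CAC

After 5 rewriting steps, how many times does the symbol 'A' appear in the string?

step 0: CAC
step 1: CBBBCB
step 2: CBAAACBA
step 3: CBABBBBBBCBABB
step 4: CBABBAAAAAACBABBAA
step 5: CBABBAABBBBBBBBBBBBCBABBAABBBB

6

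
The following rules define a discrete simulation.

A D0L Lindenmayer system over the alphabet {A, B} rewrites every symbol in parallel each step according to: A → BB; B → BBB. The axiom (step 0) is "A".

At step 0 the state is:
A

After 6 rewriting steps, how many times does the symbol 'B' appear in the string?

486

t=0: A
t=1: BB
t=2: BBBBBB
t=3: BBBBBBBBBBBBBBBBBB
t=4: BBBBBBBBBBBBBBBBBBBBBBBBBBBBBBBBBBBBBBBBBBBBBBBBBBBBBB
t=5: BBBBBBBBBBBBBBBBBBBBBBBBBBBBBBBBBBBBBBBBBBBBBBBBBBBBBBBBBB…BBBBBBBBBBBBBBBBBBBBBBBBBBBBBBBBBBBBBBBBBBBBBBBBBBBBBBBBBB  (len 162)
t=6: BBBBBBBBBBBBBBBBBBBBBBBBBBBBBBBBBBBBBBBBBBBBBBBBBBBBBBBBBB…BBBBBBBBBBBBBBBBBBBBBBBBBBBBBBBBBBBBBBBBBBBBBBBBBBBBBBBBBB  (len 486)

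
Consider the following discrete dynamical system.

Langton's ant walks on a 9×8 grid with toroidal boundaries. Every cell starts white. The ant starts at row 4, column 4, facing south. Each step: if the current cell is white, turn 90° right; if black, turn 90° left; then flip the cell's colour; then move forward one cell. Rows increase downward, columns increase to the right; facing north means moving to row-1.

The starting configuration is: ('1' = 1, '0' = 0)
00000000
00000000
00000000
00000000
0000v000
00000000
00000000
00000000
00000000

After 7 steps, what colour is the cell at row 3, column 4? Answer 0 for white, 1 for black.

1

k=0  00000000
00000000
00000000
00000000
0000v000
00000000
00000000
00000000
00000000
k=1  00000000
00000000
00000000
00000000
000<1000
00000000
00000000
00000000
00000000
k=2  00000000
00000000
00000000
000^0000
00011000
00000000
00000000
00000000
00000000
k=3  00000000
00000000
00000000
0001>000
00011000
00000000
00000000
00000000
00000000
k=4  00000000
00000000
00000000
00011000
0001v000
00000000
00000000
00000000
00000000
k=5  00000000
00000000
00000000
00011000
00010>00
00000000
00000000
00000000
00000000
k=6  00000000
00000000
00000000
00011000
00010100
00000v00
00000000
00000000
00000000
k=7  00000000
00000000
00000000
00011000
00010100
0000<100
00000000
00000000
00000000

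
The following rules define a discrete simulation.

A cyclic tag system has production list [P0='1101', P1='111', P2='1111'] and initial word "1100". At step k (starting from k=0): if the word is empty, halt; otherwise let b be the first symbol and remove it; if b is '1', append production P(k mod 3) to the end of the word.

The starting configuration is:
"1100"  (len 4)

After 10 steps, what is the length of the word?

t=0: "1100"  (len 4)
t=1: "1001101"  (len 7)
t=2: "001101111"  (len 9)
t=3: "01101111"  (len 8)
t=4: "1101111"  (len 7)
t=5: "101111111"  (len 9)
t=6: "011111111111"  (len 12)
t=7: "11111111111"  (len 11)
t=8: "1111111111111"  (len 13)
t=9: "1111111111111111"  (len 16)
t=10: "1111111111111111101"  (len 19)

19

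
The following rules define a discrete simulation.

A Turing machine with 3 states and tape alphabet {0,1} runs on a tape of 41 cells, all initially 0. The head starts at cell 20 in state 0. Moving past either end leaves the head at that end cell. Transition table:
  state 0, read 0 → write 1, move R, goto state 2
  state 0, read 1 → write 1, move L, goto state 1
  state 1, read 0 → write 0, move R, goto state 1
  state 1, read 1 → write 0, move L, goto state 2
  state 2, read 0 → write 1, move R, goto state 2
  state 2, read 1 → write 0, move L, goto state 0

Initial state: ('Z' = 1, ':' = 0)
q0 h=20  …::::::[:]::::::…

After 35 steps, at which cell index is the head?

26

k=0  q0 h=20  …::::::[:]::::::…
k=1  q2 h=21  …:::::Z[:]::::::…
k=2  q2 h=22  …::::ZZ[:]::::::…
k=3  q2 h=23  …:::ZZZ[:]::::::…
k=4  q2 h=24  …::ZZZZ[:]::::::…
k=5  q2 h=25  …:ZZZZZ[:]::::::…
k=6  q2 h=26  …ZZZZZZ[:]::::::…
k=7  q2 h=27  …ZZZZZZ[:]::::::…
k=8  q2 h=28  …ZZZZZZ[:]::::::…
k=9  q2 h=29  …ZZZZZZ[:]::::::…
k=10  q2 h=30  …ZZZZZZ[:]::::::…
k=11  q2 h=31  …ZZZZZZ[:]::::::…
k=12  q2 h=32  …ZZZZZZ[:]::::::…
k=13  q2 h=33  …ZZZZZZ[:]::::::…
k=14  q2 h=34  …ZZZZZZ[:]::::::|
k=15  q2 h=35  …ZZZZZZ[:]:::::|
k=16  q2 h=36  …ZZZZZZ[:]::::|
k=17  q2 h=37  …ZZZZZZ[:]:::|
k=18  q2 h=38  …ZZZZZZ[:]::|
k=19  q2 h=39  …ZZZZZZ[:]:|
k=20  q2 h=40  …ZZZZZZ[:]|
k=21  q2 h=40  …ZZZZZZ[Z]|
k=22  q0 h=39  …ZZZZZZ[Z]:|
k=23  q1 h=38  …ZZZZZZ[Z]Z:|
k=24  q2 h=37  …ZZZZZZ[Z]:Z:|
k=25  q0 h=36  …ZZZZZZ[Z]::Z:|
k=26  q1 h=35  …ZZZZZZ[Z]Z::Z:|
k=27  q2 h=34  …ZZZZZZ[Z]:Z::Z:|
k=28  q0 h=33  …ZZZZZZ[Z]::Z::Z…
k=29  q1 h=32  …ZZZZZZ[Z]Z::Z::…
k=30  q2 h=31  …ZZZZZZ[Z]:Z::Z:…
k=31  q0 h=30  …ZZZZZZ[Z]::Z::Z…
k=32  q1 h=29  …ZZZZZZ[Z]Z::Z::…
k=33  q2 h=28  …ZZZZZZ[Z]:Z::Z:…
k=34  q0 h=27  …ZZZZZZ[Z]::Z::Z…
k=35  q1 h=26  …ZZZZZZ[Z]Z::Z::…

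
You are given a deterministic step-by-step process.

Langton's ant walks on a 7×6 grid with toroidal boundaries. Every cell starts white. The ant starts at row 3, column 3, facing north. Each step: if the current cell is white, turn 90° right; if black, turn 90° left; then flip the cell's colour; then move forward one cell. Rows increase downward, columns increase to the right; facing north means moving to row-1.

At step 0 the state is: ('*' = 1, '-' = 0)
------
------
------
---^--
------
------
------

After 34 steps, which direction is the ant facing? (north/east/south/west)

0) ------
------
------
---^--
------
------
------
1) ------
------
------
---*>-
------
------
------
2) ------
------
------
---**-
----v-
------
------
3) ------
------
------
---**-
---<*-
------
------
4) ------
------
------
---^*-
---**-
------
------
5) ------
------
------
--<-*-
---**-
------
------
6) ------
------
--^---
--*-*-
---**-
------
------
7) ------
------
--*>--
--*-*-
---**-
------
------
8) ------
------
--**--
--*v*-
---**-
------
------
9) ------
------
--**--
--<**-
---**-
------
------
10) ------
------
--**--
---**-
--v**-
------
------
11) ------
------
--**--
---**-
-<***-
------
------
12) ------
------
--**--
-^-**-
-****-
------
------
13) ------
------
--**--
-*>**-
-****-
------
------
14) ------
------
--**--
-****-
-*v**-
------
------
15) ------
------
--**--
-****-
-*->*-
------
------
16) ------
------
--**--
-**^*-
-*--*-
------
------
17) ------
------
--**--
-*<-*-
-*--*-
------
------
18) ------
------
--**--
-*--*-
-*v-*-
------
------
19) ------
------
--**--
-*--*-
-<*-*-
------
------
20) ------
------
--**--
-*--*-
--*-*-
-v----
------
21) ------
------
--**--
-*--*-
--*-*-
<*----
------
22) ------
------
--**--
-*--*-
^-*-*-
**----
------
23) ------
------
--**--
-*--*-
*>*-*-
**----
------
24) ------
------
--**--
-*--*-
***-*-
*v----
------
25) ------
------
--**--
-*--*-
***-*-
*->---
------
26) ------
------
--**--
-*--*-
***-*-
*-*---
--v---
27) ------
------
--**--
-*--*-
***-*-
*-*---
-<*---
28) ------
------
--**--
-*--*-
***-*-
*^*---
-**---
29) ------
------
--**--
-*--*-
***-*-
**>---
-**---
30) ------
------
--**--
-*--*-
**^-*-
**----
-**---
31) ------
------
--**--
-*--*-
*<--*-
**----
-**---
32) ------
------
--**--
-*--*-
*---*-
*v----
-**---
33) ------
------
--**--
-*--*-
*---*-
*->---
-**---
34) ------
------
--**--
-*--*-
*---*-
*-*---
-*v---

south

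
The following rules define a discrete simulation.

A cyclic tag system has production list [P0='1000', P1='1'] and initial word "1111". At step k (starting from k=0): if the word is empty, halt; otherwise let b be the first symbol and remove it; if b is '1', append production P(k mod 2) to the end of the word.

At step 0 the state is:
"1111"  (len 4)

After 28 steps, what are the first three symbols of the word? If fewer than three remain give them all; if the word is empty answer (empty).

100

step 0: "1111"  (len 4)
step 1: "1111000"  (len 7)
step 2: "1110001"  (len 7)
step 3: "1100011000"  (len 10)
step 4: "1000110001"  (len 10)
step 5: "0001100011000"  (len 13)
step 6: "001100011000"  (len 12)
step 7: "01100011000"  (len 11)
step 8: "1100011000"  (len 10)
step 9: "1000110001000"  (len 13)
step 10: "0001100010001"  (len 13)
step 11: "001100010001"  (len 12)
step 12: "01100010001"  (len 11)
step 13: "1100010001"  (len 10)
step 14: "1000100011"  (len 10)
step 15: "0001000111000"  (len 13)
step 16: "001000111000"  (len 12)
step 17: "01000111000"  (len 11)
step 18: "1000111000"  (len 10)
step 19: "0001110001000"  (len 13)
step 20: "001110001000"  (len 12)
step 21: "01110001000"  (len 11)
step 22: "1110001000"  (len 10)
step 23: "1100010001000"  (len 13)
step 24: "1000100010001"  (len 13)
step 25: "0001000100011000"  (len 16)
step 26: "001000100011000"  (len 15)
step 27: "01000100011000"  (len 14)
step 28: "1000100011000"  (len 13)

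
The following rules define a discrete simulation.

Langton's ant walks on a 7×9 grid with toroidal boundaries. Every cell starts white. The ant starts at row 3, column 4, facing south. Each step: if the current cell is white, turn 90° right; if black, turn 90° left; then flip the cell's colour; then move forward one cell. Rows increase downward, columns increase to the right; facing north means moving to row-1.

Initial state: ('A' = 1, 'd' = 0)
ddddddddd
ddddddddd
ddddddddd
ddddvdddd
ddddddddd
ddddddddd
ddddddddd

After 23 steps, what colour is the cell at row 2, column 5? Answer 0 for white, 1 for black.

1

[0] ddddddddd
ddddddddd
ddddddddd
ddddvdddd
ddddddddd
ddddddddd
ddddddddd
[1] ddddddddd
ddddddddd
ddddddddd
ddd<Adddd
ddddddddd
ddddddddd
ddddddddd
[2] ddddddddd
ddddddddd
ddd^ddddd
dddAAdddd
ddddddddd
ddddddddd
ddddddddd
[3] ddddddddd
ddddddddd
dddA>dddd
dddAAdddd
ddddddddd
ddddddddd
ddddddddd
[4] ddddddddd
ddddddddd
dddAAdddd
dddAvdddd
ddddddddd
ddddddddd
ddddddddd
[5] ddddddddd
ddddddddd
dddAAdddd
dddAd>ddd
ddddddddd
ddddddddd
ddddddddd
[6] ddddddddd
ddddddddd
dddAAdddd
dddAdAddd
dddddvddd
ddddddddd
ddddddddd
[7] ddddddddd
ddddddddd
dddAAdddd
dddAdAddd
dddd<Addd
ddddddddd
ddddddddd
[8] ddddddddd
ddddddddd
dddAAdddd
dddA^Addd
ddddAAddd
ddddddddd
ddddddddd
[9] ddddddddd
ddddddddd
dddAAdddd
dddAA>ddd
ddddAAddd
ddddddddd
ddddddddd
[10] ddddddddd
ddddddddd
dddAA^ddd
dddAAdddd
ddddAAddd
ddddddddd
ddddddddd
[11] ddddddddd
ddddddddd
dddAAA>dd
dddAAdddd
ddddAAddd
ddddddddd
ddddddddd
[12] ddddddddd
ddddddddd
dddAAAAdd
dddAAdvdd
ddddAAddd
ddddddddd
ddddddddd
[13] ddddddddd
ddddddddd
dddAAAAdd
dddAA<Add
ddddAAddd
ddddddddd
ddddddddd
[14] ddddddddd
ddddddddd
dddAA^Add
dddAAAAdd
ddddAAddd
ddddddddd
ddddddddd
[15] ddddddddd
ddddddddd
dddA<dAdd
dddAAAAdd
ddddAAddd
ddddddddd
ddddddddd
[16] ddddddddd
ddddddddd
dddAddAdd
dddAvAAdd
ddddAAddd
ddddddddd
ddddddddd
[17] ddddddddd
ddddddddd
dddAddAdd
dddAd>Add
ddddAAddd
ddddddddd
ddddddddd
[18] ddddddddd
ddddddddd
dddAd^Add
dddAddAdd
ddddAAddd
ddddddddd
ddddddddd
[19] ddddddddd
ddddddddd
dddAdA>dd
dddAddAdd
ddddAAddd
ddddddddd
ddddddddd
[20] ddddddddd
dddddd^dd
dddAdAddd
dddAddAdd
ddddAAddd
ddddddddd
ddddddddd
[21] ddddddddd
ddddddA>d
dddAdAddd
dddAddAdd
ddddAAddd
ddddddddd
ddddddddd
[22] ddddddddd
ddddddAAd
dddAdAdvd
dddAddAdd
ddddAAddd
ddddddddd
ddddddddd
[23] ddddddddd
ddddddAAd
dddAdA<Ad
dddAddAdd
ddddAAddd
ddddddddd
ddddddddd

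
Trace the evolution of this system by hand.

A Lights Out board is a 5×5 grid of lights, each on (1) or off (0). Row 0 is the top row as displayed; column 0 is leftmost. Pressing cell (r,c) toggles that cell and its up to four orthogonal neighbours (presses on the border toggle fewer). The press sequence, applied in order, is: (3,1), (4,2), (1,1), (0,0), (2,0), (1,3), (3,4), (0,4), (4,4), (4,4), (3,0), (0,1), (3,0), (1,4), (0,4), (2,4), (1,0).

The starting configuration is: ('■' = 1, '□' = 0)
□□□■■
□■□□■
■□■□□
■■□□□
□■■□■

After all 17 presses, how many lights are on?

0) □□□■■
□■□□■
■□■□□
■■□□□
□■■□■
1) □□□■■
□■□□■
■■■□□
□□■□□
□□■□■
2) □□□■■
□■□□■
■■■□□
□□□□□
□■□■■
3) □■□■■
■□■□■
■□■□□
□□□□□
□■□■■
4) ■□□■■
□□■□■
■□■□□
□□□□□
□■□■■
5) ■□□■■
■□■□■
□■■□□
■□□□□
□■□■■
6) ■□□□■
■□□■□
□■■■□
■□□□□
□■□■■
7) ■□□□■
■□□■□
□■■■■
■□□■■
□■□■□
8) ■□□■□
■□□■■
□■■■■
■□□■■
□■□■□
9) ■□□■□
■□□■■
□■■■■
■□□■□
□■□□■
10) ■□□■□
■□□■■
□■■■■
■□□■■
□■□■□
11) ■□□■□
■□□■■
■■■■■
□■□■■
■■□■□
12) □■■■□
■■□■■
■■■■■
□■□■■
■■□■□
13) □■■■□
■■□■■
□■■■■
■□□■■
□■□■□
14) □■■■■
■■□□□
□■■■□
■□□■■
□■□■□
15) □■■□□
■■□□■
□■■■□
■□□■■
□■□■□
16) □■■□□
■■□□□
□■■□■
■□□■□
□■□■□
17) ■■■□□
□□□□□
■■■□■
■□□■□
□■□■□

11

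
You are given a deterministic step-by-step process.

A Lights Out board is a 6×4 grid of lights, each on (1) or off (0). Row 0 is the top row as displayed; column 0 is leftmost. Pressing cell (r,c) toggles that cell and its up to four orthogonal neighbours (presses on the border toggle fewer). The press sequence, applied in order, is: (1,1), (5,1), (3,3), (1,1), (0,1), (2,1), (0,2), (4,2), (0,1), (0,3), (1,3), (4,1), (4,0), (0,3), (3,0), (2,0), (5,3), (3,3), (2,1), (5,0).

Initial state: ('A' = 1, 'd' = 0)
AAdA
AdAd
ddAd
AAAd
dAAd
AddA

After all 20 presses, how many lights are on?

gen 0: AAdA
AdAd
ddAd
AAAd
dAAd
AddA
gen 1: AddA
dAdd
dAAd
AAAd
dAAd
AddA
gen 2: AddA
dAdd
dAAd
AAAd
ddAd
dAAA
gen 3: AddA
dAdd
dAAA
AAdA
ddAA
dAAA
gen 4: AAdA
AdAd
ddAA
AAdA
ddAA
dAAA
gen 5: ddAA
AAAd
ddAA
AAdA
ddAA
dAAA
gen 6: ddAA
AdAd
AAdA
AddA
ddAA
dAAA
gen 7: dAdd
Addd
AAdA
AddA
ddAA
dAAA
gen 8: dAdd
Addd
AAdA
AdAA
dAdd
dAdA
gen 9: AdAd
AAdd
AAdA
AdAA
dAdd
dAdA
gen 10: AddA
AAdA
AAdA
AdAA
dAdd
dAdA
gen 11: Addd
AAAd
AAdd
AdAA
dAdd
dAdA
gen 12: Addd
AAAd
AAdd
AAAA
AdAd
dddA
gen 13: Addd
AAAd
AAdd
dAAA
dAAd
AddA
gen 14: AdAA
AAAA
AAdd
dAAA
dAAd
AddA
gen 15: AdAA
AAAA
dAdd
AdAA
AAAd
AddA
gen 16: AdAA
dAAA
Addd
ddAA
AAAd
AddA
gen 17: AdAA
dAAA
Addd
ddAA
AAAA
AdAd
gen 18: AdAA
dAAA
AddA
dddd
AAAd
AdAd
gen 19: AdAA
ddAA
dAAA
dAdd
AAAd
AdAd
gen 20: AdAA
ddAA
dAAA
dAdd
dAAd
dAAd

13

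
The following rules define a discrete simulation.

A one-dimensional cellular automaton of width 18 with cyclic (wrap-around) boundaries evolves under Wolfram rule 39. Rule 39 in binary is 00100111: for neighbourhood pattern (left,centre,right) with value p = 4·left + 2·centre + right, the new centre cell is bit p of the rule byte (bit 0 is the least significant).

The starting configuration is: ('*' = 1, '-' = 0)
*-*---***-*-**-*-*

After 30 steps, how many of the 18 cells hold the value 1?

5

0) *-*---***-*-**-*-*
1) -**-**---***--***-
2) *--*---**----*----
3) *-**-**---****-***
4) -*--*---**----*---
5) **-**-**---****-**
6) --*--*---**----*--
7) ***-**-**---****-*
8) ---*--*---**----*-
9) ****-**-**---****-
10) ----*--*---**----*
11) -****-**-**---****
12) *----*--*---**----
13) *-****-**-**---***
14) -*----*--*---**---
15) **-****-**-**---**
16) --*----*--*---**--
17) ***-****-**-**---*
18) ---*----*--*---**-
19) ****-****-**-**---
20) ----*----*--*---**
21) -****-****-**-**--
22) *----*----*--*---*
23) --****-****-**-**-
24) **----*----*--*---
25) ---****-****-**-**
26) -**----*----*--*--
27) *---****-****-**-*
28) --**----*----*--*-
29) **---****-****-**-
30) ---**----*----*--*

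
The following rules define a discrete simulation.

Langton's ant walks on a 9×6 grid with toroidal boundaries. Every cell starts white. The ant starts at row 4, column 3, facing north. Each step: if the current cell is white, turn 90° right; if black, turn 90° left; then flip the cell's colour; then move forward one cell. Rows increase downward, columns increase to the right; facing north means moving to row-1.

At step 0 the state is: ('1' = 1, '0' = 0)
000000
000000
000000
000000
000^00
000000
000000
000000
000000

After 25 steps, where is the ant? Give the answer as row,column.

6,2

t=0: 000000
000000
000000
000000
000^00
000000
000000
000000
000000
t=1: 000000
000000
000000
000000
0001>0
000000
000000
000000
000000
t=2: 000000
000000
000000
000000
000110
0000v0
000000
000000
000000
t=3: 000000
000000
000000
000000
000110
000<10
000000
000000
000000
t=4: 000000
000000
000000
000000
000^10
000110
000000
000000
000000
t=5: 000000
000000
000000
000000
00<010
000110
000000
000000
000000
t=6: 000000
000000
000000
00^000
001010
000110
000000
000000
000000
t=7: 000000
000000
000000
001>00
001010
000110
000000
000000
000000
t=8: 000000
000000
000000
001100
001v10
000110
000000
000000
000000
t=9: 000000
000000
000000
001100
00<110
000110
000000
000000
000000
t=10: 000000
000000
000000
001100
000110
00v110
000000
000000
000000
t=11: 000000
000000
000000
001100
000110
0<1110
000000
000000
000000
t=12: 000000
000000
000000
001100
0^0110
011110
000000
000000
000000
t=13: 000000
000000
000000
001100
01>110
011110
000000
000000
000000
t=14: 000000
000000
000000
001100
011110
01v110
000000
000000
000000
t=15: 000000
000000
000000
001100
011110
010>10
000000
000000
000000
t=16: 000000
000000
000000
001100
011^10
010010
000000
000000
000000
t=17: 000000
000000
000000
001100
01<010
010010
000000
000000
000000
t=18: 000000
000000
000000
001100
010010
01v010
000000
000000
000000
t=19: 000000
000000
000000
001100
010010
0<1010
000000
000000
000000
t=20: 000000
000000
000000
001100
010010
001010
0v0000
000000
000000
t=21: 000000
000000
000000
001100
010010
001010
<10000
000000
000000
t=22: 000000
000000
000000
001100
010010
^01010
110000
000000
000000
t=23: 000000
000000
000000
001100
010010
1>1010
110000
000000
000000
t=24: 000000
000000
000000
001100
010010
111010
1v0000
000000
000000
t=25: 000000
000000
000000
001100
010010
111010
10>000
000000
000000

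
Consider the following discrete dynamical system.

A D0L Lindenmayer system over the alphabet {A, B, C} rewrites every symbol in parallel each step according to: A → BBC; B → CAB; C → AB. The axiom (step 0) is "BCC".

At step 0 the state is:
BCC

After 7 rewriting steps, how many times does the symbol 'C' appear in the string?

808

t=0: BCC
t=1: CABABAB
t=2: ABBBCCABBBCCABBBCCAB
t=3: BBCCABCABCABABABBBCCABCABCABABABBBCCABCABCABABABBBCCAB
t=4: CABCABABABBBCCABABBBCCABABBBCCABBBCCABBBCCABCABCABABABBBCC…BCABABABBBCCABABBBCCABABBBCCABBBCCABBBCCABCABCABABABBBCCAB  (len 148)
t=5: ABBBCCABABBBCCABBBCCABBBCCABCABCABABABBBCCABBBCCABCABCABAB…BCABABABBBCCABABBBCCABABBBCCABBBCCABBBCCABCABCABABABBBCCAB  (len 404)
t=6: BBCCABCABCABABABBBCCABBBCCABCABCABABABBBCCABCABCABABABBBCC…BCABABABBBCCABABBBCCABABBBCCABBBCCABBBCCABCABCABABABBBCCAB  (len 1104)
t=7: CABCABABABBBCCABABBBCCABABBBCCABBBCCABBBCCABCABCABABABBBCC…BCABABABBBCCABABBBCCABABBBCCABBBCCABBBCCABCABCABABABBBCCAB  (len 3016)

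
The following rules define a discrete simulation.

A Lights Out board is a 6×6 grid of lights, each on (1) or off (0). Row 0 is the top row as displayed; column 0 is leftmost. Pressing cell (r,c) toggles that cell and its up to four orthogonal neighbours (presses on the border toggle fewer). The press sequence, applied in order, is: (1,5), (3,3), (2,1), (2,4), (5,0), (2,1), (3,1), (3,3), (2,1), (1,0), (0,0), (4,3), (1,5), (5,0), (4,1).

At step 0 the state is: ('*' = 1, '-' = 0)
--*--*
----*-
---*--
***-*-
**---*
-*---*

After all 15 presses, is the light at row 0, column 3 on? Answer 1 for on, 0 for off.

0

k=0  --*--*
----*-
---*--
***-*-
**---*
-*---*
k=1  --*---
-----*
---*-*
***-*-
**---*
-*---*
k=2  --*---
-----*
-----*
**-*--
**-*-*
-*---*
k=3  --*---
-*---*
***--*
*--*--
**-*-*
-*---*
k=4  --*---
-*--**
*****-
*--**-
**-*-*
-*---*
k=5  --*---
-*--**
*****-
*--**-
-*-*-*
*----*
k=6  --*---
----**
---**-
**-**-
-*-*-*
*----*
k=7  --*---
----**
-*-**-
--***-
---*-*
*----*
k=8  --*---
----**
-*--*-
------
-----*
*----*
k=9  --*---
-*--**
*-*-*-
-*----
-----*
*----*
k=10  *-*---
*---**
--*-*-
-*----
-----*
*----*
k=11  -**---
----**
--*-*-
-*----
-----*
*----*
k=12  -**---
----**
--*-*-
-*-*--
--****
*--*-*
k=13  -**--*
------
--*-**
-*-*--
--****
*--*-*
k=14  -**--*
------
--*-**
-*-*--
*-****
-*-*-*
k=15  -**--*
------
--*-**
---*--
-*-***
---*-*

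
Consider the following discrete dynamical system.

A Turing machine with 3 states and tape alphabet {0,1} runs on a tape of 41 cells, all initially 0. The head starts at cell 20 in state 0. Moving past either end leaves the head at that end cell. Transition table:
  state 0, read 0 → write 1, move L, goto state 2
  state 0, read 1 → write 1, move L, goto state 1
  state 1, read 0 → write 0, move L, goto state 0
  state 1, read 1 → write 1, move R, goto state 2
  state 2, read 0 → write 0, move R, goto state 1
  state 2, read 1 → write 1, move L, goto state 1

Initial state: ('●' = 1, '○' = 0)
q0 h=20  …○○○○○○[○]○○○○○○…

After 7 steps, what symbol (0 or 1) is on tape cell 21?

1

k=0  q0 h=20  …○○○○○○[○]○○○○○○…
k=1  q2 h=19  …○○○○○○[○]●○○○○○…
k=2  q1 h=20  …○○○○○○[●]○○○○○○…
k=3  q2 h=21  …○○○○○●[○]○○○○○○…
k=4  q1 h=22  …○○○○●○[○]○○○○○○…
k=5  q0 h=21  …○○○○○●[○]○○○○○○…
k=6  q2 h=20  …○○○○○○[●]●○○○○○…
k=7  q1 h=19  …○○○○○○[○]●●○○○○…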